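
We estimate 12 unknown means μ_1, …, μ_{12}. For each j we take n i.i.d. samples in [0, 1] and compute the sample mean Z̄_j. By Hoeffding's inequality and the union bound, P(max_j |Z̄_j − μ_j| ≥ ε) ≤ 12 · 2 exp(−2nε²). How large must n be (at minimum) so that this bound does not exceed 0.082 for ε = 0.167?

102

Need 2·12·exp(−2nε²) ≤ 0.082, i.e. exp(−2nε²) ≤ 0.082/24.
So 2nε² ≥ ln(24/0.082) = 5.679090.
Hence n ≥ 5.679090/(2·0.167²) = 101.816.
The smallest integer n is 102.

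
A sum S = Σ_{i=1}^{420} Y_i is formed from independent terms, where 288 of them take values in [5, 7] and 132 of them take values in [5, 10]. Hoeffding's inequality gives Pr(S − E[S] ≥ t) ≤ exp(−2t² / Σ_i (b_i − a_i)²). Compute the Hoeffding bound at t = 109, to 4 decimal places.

0.0048

Σ(b_i − a_i)² = 288·2² + 132·5² = 4452.
Exponent = 2·109² / 4452 = 5.33738.
Bound = exp(−5.33738) = 0.00481.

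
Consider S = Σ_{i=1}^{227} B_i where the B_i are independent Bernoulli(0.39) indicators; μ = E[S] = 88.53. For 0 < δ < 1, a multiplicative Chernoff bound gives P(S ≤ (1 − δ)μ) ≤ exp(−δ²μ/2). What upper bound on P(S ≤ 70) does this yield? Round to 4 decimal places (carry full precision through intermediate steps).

Write 70 = (1 − δ)μ, so δ = 1 − 70/88.53 = 0.2093076…
Then the exponent is δ²μ/2 = (μ − 70)²/(2μ) = 1.939235.
Bound = exp(−1.939235) = 0.14381.

0.1438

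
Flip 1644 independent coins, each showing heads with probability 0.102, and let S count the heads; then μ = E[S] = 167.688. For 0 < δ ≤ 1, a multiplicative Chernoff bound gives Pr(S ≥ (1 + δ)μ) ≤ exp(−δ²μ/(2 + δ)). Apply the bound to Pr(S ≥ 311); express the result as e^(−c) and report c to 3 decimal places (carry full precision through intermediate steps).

42.905

Write 311 = (1 + δ)μ, so δ = 311/167.688 − 1 = 0.8546348…
Then the exponent is δ²μ/(2 + δ) = (311 − μ)² / (μ·(2 + δ)) = 42.905461.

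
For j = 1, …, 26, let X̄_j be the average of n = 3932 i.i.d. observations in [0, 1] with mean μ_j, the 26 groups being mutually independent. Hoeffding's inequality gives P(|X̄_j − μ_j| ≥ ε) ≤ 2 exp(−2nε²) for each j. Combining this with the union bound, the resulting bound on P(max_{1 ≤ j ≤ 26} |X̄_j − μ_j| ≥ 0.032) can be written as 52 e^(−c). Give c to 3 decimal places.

8.053

Union bound over the 26 events: P(max_{1 ≤ j ≤ 26} |X̄_j − μ_j| ≥ 0.032) ≤ 26·2·exp(−2nε²) = 52 exp(−2·3932·0.032²).
So c = 2·3932·0.032² = 8.0527.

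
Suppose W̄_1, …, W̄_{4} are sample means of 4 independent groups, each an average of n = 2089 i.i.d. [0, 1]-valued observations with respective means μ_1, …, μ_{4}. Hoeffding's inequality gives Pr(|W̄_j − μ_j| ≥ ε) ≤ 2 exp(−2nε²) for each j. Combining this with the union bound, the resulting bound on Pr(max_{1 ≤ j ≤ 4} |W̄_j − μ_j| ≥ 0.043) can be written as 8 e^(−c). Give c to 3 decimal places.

Union bound over the 4 events: Pr(max_{1 ≤ j ≤ 4} |W̄_j − μ_j| ≥ 0.043) ≤ 4·2·exp(−2nε²) = 8 exp(−2·2089·0.043²).
So c = 2·2089·0.043² = 7.7251.

7.725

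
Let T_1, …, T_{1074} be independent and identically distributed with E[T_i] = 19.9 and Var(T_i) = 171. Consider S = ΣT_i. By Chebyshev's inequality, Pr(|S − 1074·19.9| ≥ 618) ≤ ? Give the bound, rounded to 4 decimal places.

Var(S) = n·Var(T_i) = 1074·171 = 183654.
Chebyshev: Pr(|S − 1074·19.9| ≥ 618) ≤ Var(S)/618² = 183654/381924 = 0.4809.

0.4809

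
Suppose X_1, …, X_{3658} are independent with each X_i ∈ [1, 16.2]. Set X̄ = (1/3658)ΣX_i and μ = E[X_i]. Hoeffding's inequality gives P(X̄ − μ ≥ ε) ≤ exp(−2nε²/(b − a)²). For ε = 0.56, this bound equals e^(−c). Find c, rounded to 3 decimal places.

9.930

c = 2nε²/(b − a)² = 2·3658·0.56² / 15.2² = 9.9303.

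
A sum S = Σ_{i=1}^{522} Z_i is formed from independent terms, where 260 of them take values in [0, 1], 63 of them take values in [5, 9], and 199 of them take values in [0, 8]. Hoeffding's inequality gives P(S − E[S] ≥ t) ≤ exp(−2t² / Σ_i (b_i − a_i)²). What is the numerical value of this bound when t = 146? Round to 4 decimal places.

Σ(b_i − a_i)² = 260·1² + 63·4² + 199·8² = 14004.
Exponent = 2·146² / 14004 = 3.04427.
Bound = exp(−3.04427) = 0.04763.

0.0476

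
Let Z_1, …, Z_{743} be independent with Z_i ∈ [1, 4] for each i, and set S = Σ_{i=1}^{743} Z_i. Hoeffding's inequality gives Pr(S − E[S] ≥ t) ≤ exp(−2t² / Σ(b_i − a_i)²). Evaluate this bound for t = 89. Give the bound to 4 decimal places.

Σ(b_i − a_i)² = 743·(3)² = 6687.
Exponent = 2·89²/6687 = 2.3691.
Bound = exp(−2.3691) = 0.09357.

0.0936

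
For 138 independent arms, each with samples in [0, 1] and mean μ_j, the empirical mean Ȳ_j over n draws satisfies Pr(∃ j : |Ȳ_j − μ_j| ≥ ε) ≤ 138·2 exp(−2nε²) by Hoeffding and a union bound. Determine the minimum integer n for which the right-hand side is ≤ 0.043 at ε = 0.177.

140

Need 2·138·exp(−2nε²) ≤ 0.043, i.e. exp(−2nε²) ≤ 0.043/276.
So 2nε² ≥ ln(276/0.043) = 8.766956.
Hence n ≥ 8.766956/(2·0.177²) = 139.918.
The smallest integer n is 140.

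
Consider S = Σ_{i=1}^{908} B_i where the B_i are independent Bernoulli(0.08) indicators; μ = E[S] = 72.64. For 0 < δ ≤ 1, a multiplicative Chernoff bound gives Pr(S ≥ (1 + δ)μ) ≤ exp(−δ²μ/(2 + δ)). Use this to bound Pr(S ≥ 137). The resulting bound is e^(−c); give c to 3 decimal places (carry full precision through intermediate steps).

19.759

Write 137 = (1 + δ)μ, so δ = 137/72.64 − 1 = 0.8860132…
Then the exponent is δ²μ/(2 + δ) = (137 − μ)² / (μ·(2 + δ)) = 19.758680.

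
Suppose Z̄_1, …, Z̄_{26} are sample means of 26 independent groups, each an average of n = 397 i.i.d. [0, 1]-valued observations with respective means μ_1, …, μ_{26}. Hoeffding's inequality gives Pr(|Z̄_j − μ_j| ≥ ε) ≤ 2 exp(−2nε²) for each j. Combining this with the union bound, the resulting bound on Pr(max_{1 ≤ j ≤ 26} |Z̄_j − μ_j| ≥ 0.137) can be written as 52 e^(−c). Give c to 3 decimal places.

14.903

Union bound over the 26 events: Pr(max_{1 ≤ j ≤ 26} |Z̄_j − μ_j| ≥ 0.137) ≤ 26·2·exp(−2nε²) = 52 exp(−2·397·0.137²).
So c = 2·397·0.137² = 14.9026.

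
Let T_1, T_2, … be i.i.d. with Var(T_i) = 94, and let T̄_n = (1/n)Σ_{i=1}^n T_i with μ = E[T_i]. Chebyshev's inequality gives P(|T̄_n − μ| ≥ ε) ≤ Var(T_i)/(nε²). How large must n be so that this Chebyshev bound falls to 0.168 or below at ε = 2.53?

88

Require 94/(n·2.53²) ≤ 0.168, i.e. n ≥ 94/(0.168·2.53²) = 87.413.
The smallest integer n is 88.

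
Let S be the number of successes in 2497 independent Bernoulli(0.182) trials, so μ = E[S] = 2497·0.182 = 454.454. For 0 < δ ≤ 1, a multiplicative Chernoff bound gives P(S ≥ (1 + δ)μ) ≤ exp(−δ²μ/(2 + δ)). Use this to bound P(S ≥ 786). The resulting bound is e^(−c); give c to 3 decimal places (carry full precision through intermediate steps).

Write 786 = (1 + δ)μ, so δ = 786/454.454 − 1 = 0.729548…
Then the exponent is δ²μ/(2 + δ) = (786 − μ)² / (μ·(2 + δ)) = 88.614935.

88.615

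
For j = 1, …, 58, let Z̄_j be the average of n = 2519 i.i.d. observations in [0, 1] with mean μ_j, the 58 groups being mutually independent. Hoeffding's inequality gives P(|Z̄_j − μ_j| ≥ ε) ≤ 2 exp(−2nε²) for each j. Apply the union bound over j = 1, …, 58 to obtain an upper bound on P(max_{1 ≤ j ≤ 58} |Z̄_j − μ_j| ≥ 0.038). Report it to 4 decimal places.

0.0804

Per-experiment Hoeffding bound: 2·exp(−2·2519·0.038²) = 2·exp(−7.27487) = 0.0013855.
Union bound over 58 events: 58·0.0013855 = 0.08036.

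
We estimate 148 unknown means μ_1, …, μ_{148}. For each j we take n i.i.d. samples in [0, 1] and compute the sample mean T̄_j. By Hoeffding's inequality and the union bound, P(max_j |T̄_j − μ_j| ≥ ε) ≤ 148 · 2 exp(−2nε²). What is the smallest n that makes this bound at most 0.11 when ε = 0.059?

1135

Need 2·148·exp(−2nε²) ≤ 0.11, i.e. exp(−2nε²) ≤ 0.11/296.
So 2nε² ≥ ln(296/0.11) = 7.897634.
Hence n ≥ 7.897634/(2·0.059²) = 1134.392.
The smallest integer n is 1135.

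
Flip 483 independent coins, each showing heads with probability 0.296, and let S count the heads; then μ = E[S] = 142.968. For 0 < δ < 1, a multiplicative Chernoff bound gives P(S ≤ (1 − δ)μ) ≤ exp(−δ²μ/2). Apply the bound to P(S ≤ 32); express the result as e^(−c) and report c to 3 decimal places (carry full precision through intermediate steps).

43.065

Write 32 = (1 − δ)μ, so δ = 1 − 32/142.968 = 0.7761737…
Then the exponent is δ²μ/2 = (μ − 32)²/(2μ) = 43.065221.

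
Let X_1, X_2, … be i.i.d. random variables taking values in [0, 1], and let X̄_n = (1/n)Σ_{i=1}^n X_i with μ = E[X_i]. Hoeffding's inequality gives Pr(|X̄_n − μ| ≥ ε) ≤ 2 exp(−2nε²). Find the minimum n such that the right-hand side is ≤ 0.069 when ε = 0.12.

117

Require 2·exp(−2nε²) ≤ 0.069, i.e. 2nε² ≥ ln(2/0.069) = 3.366796.
So n ≥ 3.366796 / (2·0.12²) = 116.903.
The smallest integer n is 117.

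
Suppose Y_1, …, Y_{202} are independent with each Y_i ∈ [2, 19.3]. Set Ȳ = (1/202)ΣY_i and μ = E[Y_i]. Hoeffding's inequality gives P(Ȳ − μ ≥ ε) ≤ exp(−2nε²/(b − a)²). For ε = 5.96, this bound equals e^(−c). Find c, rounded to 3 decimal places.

47.949

c = 2nε²/(b − a)² = 2·202·5.96² / 17.3² = 47.9492.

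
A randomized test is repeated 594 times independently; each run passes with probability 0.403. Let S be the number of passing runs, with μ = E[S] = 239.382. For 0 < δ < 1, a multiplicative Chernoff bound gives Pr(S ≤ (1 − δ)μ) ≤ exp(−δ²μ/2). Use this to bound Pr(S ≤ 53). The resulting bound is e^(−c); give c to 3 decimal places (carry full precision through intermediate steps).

Write 53 = (1 − δ)μ, so δ = 1 − 53/239.382 = 0.7785966…
Then the exponent is δ²μ/2 = (μ − 53)²/(2μ) = 72.558191.

72.558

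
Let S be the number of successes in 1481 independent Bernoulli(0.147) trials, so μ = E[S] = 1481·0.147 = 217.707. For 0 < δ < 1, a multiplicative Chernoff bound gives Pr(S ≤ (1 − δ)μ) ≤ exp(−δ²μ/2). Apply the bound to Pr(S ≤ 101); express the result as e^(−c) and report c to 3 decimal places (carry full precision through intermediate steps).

Write 101 = (1 − δ)μ, so δ = 1 − 101/217.707 = 0.5360737…
Then the exponent is δ²μ/2 = (μ − 101)²/(2μ) = 31.281777.

31.282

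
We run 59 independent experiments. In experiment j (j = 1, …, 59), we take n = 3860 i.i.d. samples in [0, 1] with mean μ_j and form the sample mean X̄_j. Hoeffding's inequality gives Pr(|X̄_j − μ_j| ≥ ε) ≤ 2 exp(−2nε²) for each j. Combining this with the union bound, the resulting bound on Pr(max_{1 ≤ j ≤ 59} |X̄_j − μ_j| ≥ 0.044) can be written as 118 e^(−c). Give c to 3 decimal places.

14.946

Union bound over the 59 events: Pr(max_{1 ≤ j ≤ 59} |X̄_j − μ_j| ≥ 0.044) ≤ 59·2·exp(−2nε²) = 118 exp(−2·3860·0.044²).
So c = 2·3860·0.044² = 14.9459.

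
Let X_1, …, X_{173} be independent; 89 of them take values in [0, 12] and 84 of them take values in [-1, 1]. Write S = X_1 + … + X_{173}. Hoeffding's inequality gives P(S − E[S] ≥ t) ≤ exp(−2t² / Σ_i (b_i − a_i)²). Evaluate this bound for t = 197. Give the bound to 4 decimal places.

0.0027

Σ(b_i − a_i)² = 89·12² + 84·2² = 13152.
Exponent = 2·197² / 13152 = 5.90161.
Bound = exp(−5.90161) = 0.00274.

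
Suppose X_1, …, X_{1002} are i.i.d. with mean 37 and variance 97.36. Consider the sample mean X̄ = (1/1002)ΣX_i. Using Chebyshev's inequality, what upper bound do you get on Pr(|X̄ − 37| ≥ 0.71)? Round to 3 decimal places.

0.193

Var(X̄) = Var(X_i)/n = 97.36/1002 = 0.097166.
Chebyshev: Pr(|X̄ − 37| ≥ 0.71) ≤ Var(X̄)/(0.71)² = 97.36/(1002·0.71²) = 0.1928.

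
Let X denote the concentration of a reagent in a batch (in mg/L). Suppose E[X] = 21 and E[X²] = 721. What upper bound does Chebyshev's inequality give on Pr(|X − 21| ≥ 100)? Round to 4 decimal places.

0.0280

Var(X) = E[X²] − (E[X])² = 721 − 441 = 280.
Chebyshev's inequality: Pr(|X − μ| ≥ t) ≤ Var(X)/t² = 280/10000 = 0.0280.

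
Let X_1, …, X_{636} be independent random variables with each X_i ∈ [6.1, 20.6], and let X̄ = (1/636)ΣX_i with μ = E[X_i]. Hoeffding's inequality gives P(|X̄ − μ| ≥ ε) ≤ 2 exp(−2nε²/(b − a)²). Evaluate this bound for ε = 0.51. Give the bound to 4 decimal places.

Exponent: 2nε²/(b − a)² = 2·636·0.51² / 14.5² = 1.57359.
Bound = 2·exp(−1.57359) = 0.41460.

0.4146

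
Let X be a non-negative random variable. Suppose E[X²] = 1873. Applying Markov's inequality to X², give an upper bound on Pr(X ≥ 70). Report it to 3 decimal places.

Since X ≥ 0, the event {X ≥ 70} is the same as {X² ≥ 4900}.
Markov's inequality applied to X² gives Pr(X² ≥ 4900) ≤ E[X²]/4900 = 1873/4900 = 0.3822.

0.382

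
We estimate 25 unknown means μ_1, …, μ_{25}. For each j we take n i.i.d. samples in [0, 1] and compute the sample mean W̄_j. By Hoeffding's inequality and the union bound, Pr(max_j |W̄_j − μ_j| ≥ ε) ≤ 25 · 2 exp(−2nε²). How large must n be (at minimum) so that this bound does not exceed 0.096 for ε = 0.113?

Need 2·25·exp(−2nε²) ≤ 0.096, i.e. exp(−2nε²) ≤ 0.096/50.
So 2nε² ≥ ln(50/0.096) = 6.255430.
Hence n ≥ 6.255430/(2·0.113²) = 244.946.
The smallest integer n is 245.

245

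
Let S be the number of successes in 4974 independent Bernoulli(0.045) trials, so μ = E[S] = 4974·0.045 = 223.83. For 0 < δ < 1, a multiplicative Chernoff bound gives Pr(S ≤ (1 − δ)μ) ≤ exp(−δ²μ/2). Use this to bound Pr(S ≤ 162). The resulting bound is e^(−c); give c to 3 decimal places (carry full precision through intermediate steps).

Write 162 = (1 − δ)μ, so δ = 1 − 162/223.83 = 0.2762364…
Then the exponent is δ²μ/2 = (μ − 162)²/(2μ) = 8.539849.

8.540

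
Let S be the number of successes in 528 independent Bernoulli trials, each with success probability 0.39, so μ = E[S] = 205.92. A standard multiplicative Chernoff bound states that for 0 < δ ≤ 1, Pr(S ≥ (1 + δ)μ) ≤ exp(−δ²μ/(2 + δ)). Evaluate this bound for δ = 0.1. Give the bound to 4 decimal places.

Exponent = δ²μ/(2 + δ) = 0.1²·205.92/2.1 = 0.9806.
Bound = exp(−0.9806) = 0.37510.

0.3751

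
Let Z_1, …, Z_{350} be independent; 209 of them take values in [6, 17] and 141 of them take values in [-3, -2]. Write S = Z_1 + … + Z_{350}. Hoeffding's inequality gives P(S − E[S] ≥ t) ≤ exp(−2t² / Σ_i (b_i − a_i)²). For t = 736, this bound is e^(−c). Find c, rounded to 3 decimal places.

42.603

Σ(b_i − a_i)² = 209·11² + 141·1² = 25430.
c = 2t² / 25430 = 2·736² / 25430 = 42.6029.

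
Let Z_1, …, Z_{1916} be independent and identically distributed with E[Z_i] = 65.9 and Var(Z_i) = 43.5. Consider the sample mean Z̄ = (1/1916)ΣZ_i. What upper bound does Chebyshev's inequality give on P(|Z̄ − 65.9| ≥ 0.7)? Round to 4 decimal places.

Var(Z̄) = Var(Z_i)/n = 43.5/1916 = 0.022704.
Chebyshev: P(|Z̄ − 65.9| ≥ 0.7) ≤ Var(Z̄)/(0.7)² = 43.5/(1916·0.7²) = 0.0463.

0.0463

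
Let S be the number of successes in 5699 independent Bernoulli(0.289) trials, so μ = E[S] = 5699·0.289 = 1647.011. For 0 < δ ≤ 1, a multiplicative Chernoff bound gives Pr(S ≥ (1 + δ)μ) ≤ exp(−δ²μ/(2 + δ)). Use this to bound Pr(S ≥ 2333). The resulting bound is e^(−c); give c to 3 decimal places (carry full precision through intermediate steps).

118.236

Write 2333 = (1 + δ)μ, so δ = 2333/1647.011 − 1 = 0.4165054…
Then the exponent is δ²μ/(2 + δ) = (2333 − μ)² / (μ·(2 + δ)) = 118.236082.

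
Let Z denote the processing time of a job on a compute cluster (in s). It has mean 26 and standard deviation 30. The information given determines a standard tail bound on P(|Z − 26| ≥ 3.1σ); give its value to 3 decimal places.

Mean and variance are known, so Chebyshev's inequality applies.
Chebyshev: P(|Z − μ| ≥ t) ≤ Var(Z)/t².
Var(Z) = σ² = 30² = 900.
t = 3.1·30 = 93.
Bound = 900 / 8649 = 0.1041.

0.104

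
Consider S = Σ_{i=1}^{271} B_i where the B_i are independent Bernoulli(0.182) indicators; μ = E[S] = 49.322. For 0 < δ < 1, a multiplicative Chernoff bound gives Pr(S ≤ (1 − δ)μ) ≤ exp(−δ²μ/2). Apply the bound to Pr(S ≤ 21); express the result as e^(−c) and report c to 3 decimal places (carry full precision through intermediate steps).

Write 21 = (1 − δ)μ, so δ = 1 − 21/49.322 = 0.5742265…
Then the exponent is δ²μ/2 = (μ − 21)²/(2μ) = 8.131622.

8.132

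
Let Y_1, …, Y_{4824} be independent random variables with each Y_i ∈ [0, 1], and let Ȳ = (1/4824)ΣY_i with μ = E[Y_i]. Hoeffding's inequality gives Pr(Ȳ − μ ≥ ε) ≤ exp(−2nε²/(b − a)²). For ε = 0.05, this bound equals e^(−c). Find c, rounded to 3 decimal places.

c = 2nε²/(b − a)² = 2·4824·0.05² / 1² = 24.1200.

24.120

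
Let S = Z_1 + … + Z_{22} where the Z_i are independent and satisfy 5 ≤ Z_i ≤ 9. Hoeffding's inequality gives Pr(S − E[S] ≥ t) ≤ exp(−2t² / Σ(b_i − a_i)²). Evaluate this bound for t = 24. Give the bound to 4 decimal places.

Σ(b_i − a_i)² = 22·(4)² = 352.
Exponent = 2·24²/352 = 3.2727.
Bound = exp(−3.2727) = 0.03790.

0.0379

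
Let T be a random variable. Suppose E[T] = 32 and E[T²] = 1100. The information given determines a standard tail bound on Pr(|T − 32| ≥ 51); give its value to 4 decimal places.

0.0292

The first two moments determine the variance, so Chebyshev's inequality is the sharpest standard bound available.
Var(T) = E[T²] − (E[T])² = 1100 − 1024 = 76.
Chebyshev's inequality: Pr(|T − μ| ≥ t) ≤ Var(T)/t² = 76/2601 = 0.0292.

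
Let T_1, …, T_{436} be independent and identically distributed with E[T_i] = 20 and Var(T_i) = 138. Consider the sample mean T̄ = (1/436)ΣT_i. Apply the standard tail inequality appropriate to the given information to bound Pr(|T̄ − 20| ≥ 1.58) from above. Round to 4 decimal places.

0.1268

With mean and variance of each term known, Chebyshev's inequality bounds the deviation of the sum (or sample mean).
Var(T̄) = Var(T_i)/n = 138/436 = 0.31651.
Chebyshev: Pr(|T̄ − 20| ≥ 1.58) ≤ Var(T̄)/(1.58)² = 138/(436·1.58²) = 0.1268.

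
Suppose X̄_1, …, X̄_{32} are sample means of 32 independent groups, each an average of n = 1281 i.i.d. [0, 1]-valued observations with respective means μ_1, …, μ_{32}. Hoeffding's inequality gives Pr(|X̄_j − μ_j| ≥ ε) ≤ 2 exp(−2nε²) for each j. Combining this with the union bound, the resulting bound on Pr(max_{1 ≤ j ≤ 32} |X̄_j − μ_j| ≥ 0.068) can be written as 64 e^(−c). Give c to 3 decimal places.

Union bound over the 32 events: Pr(max_{1 ≤ j ≤ 32} |X̄_j − μ_j| ≥ 0.068) ≤ 32·2·exp(−2nε²) = 64 exp(−2·1281·0.068²).
So c = 2·1281·0.068² = 11.8467.

11.847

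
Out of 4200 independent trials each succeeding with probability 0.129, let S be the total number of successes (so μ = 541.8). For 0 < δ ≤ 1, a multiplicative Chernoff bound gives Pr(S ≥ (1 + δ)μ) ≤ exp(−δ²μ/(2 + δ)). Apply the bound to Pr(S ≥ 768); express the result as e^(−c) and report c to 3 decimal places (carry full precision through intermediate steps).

Write 768 = (1 + δ)μ, so δ = 768/541.8 − 1 = 0.4174972…
Then the exponent is δ²μ/(2 + δ) = (768 − μ)² / (μ·(2 + δ)) = 39.064315.

39.064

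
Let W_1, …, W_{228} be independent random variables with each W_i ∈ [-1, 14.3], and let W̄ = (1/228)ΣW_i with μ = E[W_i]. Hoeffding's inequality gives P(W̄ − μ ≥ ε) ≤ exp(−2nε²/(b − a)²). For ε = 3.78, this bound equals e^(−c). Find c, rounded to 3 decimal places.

c = 2nε²/(b − a)² = 2·228·3.78² / 15.3² = 27.8334.

27.833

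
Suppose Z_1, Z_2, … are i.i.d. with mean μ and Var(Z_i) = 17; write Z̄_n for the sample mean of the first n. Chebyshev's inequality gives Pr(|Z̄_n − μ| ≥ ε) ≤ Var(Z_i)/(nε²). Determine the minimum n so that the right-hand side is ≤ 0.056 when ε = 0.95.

Require 17/(n·0.95²) ≤ 0.056, i.e. n ≥ 17/(0.056·0.95²) = 336.367.
The smallest integer n is 337.

337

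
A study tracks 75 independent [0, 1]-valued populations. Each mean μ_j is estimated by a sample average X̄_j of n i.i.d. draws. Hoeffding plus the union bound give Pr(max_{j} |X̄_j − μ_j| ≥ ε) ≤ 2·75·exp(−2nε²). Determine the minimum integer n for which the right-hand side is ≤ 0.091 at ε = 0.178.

117

Need 2·75·exp(−2nε²) ≤ 0.091, i.e. exp(−2nε²) ≤ 0.091/150.
So 2nε² ≥ ln(150/0.091) = 7.407531.
Hence n ≥ 7.407531/(2·0.178²) = 116.897.
The smallest integer n is 117.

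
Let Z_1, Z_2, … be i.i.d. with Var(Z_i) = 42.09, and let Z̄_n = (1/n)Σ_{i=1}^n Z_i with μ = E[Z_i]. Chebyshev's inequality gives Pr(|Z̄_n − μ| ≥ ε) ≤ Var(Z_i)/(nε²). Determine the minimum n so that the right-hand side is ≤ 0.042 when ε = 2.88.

Require 42.09/(n·2.88²) ≤ 0.042, i.e. n ≥ 42.09/(0.042·2.88²) = 120.822.
The smallest integer n is 121.

121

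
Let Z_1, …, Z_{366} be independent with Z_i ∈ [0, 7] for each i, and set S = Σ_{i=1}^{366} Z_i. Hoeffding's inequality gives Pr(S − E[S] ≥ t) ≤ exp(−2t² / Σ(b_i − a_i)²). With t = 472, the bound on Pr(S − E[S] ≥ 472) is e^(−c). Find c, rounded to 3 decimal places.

24.845

Σ(b_i − a_i)² = 366·(7)² = 17934.
c = 2t²/17934 = 2·472²/17934 = 24.8449.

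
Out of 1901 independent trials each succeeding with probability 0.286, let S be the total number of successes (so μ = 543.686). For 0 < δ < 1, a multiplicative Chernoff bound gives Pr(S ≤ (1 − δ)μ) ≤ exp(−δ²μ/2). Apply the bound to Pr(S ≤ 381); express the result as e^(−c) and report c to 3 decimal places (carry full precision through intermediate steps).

24.340

Write 381 = (1 − δ)μ, so δ = 1 − 381/543.686 = 0.2992279…
Then the exponent is δ²μ/2 = (μ − 381)²/(2μ) = 24.340092.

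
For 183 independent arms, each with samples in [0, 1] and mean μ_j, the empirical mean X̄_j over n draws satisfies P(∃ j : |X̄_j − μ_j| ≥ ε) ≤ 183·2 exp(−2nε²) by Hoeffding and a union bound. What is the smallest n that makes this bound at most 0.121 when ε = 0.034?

Need 2·183·exp(−2nε²) ≤ 0.121, i.e. exp(−2nε²) ≤ 0.121/366.
So 2nε² ≥ ln(366/0.121) = 8.014598.
Hence n ≥ 8.014598/(2·0.034²) = 3466.522.
The smallest integer n is 3467.

3467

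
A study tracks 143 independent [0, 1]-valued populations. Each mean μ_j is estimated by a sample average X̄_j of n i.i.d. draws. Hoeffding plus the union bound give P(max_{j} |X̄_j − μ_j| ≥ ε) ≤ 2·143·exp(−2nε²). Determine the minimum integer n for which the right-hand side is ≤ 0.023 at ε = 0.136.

255

Need 2·143·exp(−2nε²) ≤ 0.023, i.e. exp(−2nε²) ≤ 0.023/286.
So 2nε² ≥ ln(286/0.023) = 9.428253.
Hence n ≥ 9.428253/(2·0.136²) = 254.873.
The smallest integer n is 255.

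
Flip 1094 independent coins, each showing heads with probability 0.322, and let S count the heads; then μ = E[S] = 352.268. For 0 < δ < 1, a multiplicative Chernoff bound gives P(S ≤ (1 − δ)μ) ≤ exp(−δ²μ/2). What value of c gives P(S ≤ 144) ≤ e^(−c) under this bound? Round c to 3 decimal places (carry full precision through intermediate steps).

61.566

Write 144 = (1 − δ)μ, so δ = 1 − 144/352.268 = 0.5912203…
Then the exponent is δ²μ/2 = (μ − 144)²/(2μ) = 61.566137.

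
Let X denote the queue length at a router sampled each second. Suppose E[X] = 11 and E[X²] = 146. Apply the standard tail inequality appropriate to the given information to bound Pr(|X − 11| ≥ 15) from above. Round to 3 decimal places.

0.111

The first two moments determine the variance, so Chebyshev's inequality is the sharpest standard bound available.
Var(X) = E[X²] − (E[X])² = 146 − 121 = 25.
Chebyshev's inequality: Pr(|X − μ| ≥ t) ≤ Var(X)/t² = 25/225 = 0.1111.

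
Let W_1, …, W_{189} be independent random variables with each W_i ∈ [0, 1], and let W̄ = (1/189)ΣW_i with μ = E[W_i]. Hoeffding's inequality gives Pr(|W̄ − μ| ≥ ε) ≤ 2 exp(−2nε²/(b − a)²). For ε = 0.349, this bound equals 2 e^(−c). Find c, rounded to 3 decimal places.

46.041

c = 2nε²/(b − a)² = 2·189·0.349² / 1² = 46.0408.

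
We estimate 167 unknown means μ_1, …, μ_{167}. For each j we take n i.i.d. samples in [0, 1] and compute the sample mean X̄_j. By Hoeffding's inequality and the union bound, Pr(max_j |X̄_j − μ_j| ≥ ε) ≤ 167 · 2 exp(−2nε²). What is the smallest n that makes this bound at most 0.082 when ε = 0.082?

Need 2·167·exp(−2nε²) ≤ 0.082, i.e. exp(−2nε²) ≤ 0.082/334.
So 2nε² ≥ ln(334/0.082) = 8.312177.
Hence n ≥ 8.312177/(2·0.082²) = 618.098.
The smallest integer n is 619.

619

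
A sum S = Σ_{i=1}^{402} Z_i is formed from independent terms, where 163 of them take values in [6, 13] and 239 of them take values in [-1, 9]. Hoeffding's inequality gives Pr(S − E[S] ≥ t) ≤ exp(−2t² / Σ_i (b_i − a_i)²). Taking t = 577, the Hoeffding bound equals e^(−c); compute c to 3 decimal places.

Σ(b_i − a_i)² = 163·7² + 239·10² = 31887.
c = 2t² / 31887 = 2·577² / 31887 = 20.8818.

20.882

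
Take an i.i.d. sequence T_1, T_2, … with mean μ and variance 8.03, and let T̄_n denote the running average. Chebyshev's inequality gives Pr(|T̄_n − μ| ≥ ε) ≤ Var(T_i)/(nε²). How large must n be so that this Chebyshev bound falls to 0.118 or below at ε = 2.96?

8

Require 8.03/(n·2.96²) ≤ 0.118, i.e. n ≥ 8.03/(0.118·2.96²) = 7.767.
The smallest integer n is 8.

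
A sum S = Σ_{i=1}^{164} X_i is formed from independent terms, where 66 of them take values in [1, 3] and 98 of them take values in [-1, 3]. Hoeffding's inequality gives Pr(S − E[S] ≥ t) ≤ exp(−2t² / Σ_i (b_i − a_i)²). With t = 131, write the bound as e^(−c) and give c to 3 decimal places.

18.735

Σ(b_i − a_i)² = 66·2² + 98·4² = 1832.
c = 2t² / 1832 = 2·131² / 1832 = 18.7347.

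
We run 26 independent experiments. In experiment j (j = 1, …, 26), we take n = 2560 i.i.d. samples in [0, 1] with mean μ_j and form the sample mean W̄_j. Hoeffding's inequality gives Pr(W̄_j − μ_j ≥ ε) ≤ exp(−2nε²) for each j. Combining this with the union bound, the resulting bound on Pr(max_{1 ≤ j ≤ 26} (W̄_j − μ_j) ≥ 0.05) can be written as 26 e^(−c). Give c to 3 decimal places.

Union bound over the 26 events: Pr(max_{1 ≤ j ≤ 26} (W̄_j − μ_j) ≥ 0.05) ≤ 26·exp(−2nε²) = 26 exp(−2·2560·0.05²).
So c = 2·2560·0.05² = 12.8000.

12.800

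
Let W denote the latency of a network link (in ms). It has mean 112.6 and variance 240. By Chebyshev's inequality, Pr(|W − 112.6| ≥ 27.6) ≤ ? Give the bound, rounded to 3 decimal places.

Chebyshev: Pr(|W − μ| ≥ t) ≤ Var(W)/t².
Bound = 240 / 761.76 = 0.3151.

0.315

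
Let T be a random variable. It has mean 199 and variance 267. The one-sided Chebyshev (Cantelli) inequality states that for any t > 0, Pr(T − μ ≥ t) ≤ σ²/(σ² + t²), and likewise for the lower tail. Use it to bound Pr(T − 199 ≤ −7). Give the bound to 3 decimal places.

0.845

Here σ² = 267 and t = 7, so σ² + t² = 316.
Cantelli's bound: 267/316 = 0.8449.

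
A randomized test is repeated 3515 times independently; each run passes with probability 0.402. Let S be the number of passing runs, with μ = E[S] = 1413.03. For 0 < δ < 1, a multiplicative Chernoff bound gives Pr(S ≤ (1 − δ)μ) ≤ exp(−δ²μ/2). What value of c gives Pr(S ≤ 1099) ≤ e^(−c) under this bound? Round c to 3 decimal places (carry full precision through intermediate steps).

Write 1099 = (1 − δ)μ, so δ = 1 − 1099/1413.03 = 0.2222387…
Then the exponent is δ²μ/2 = (μ − 1099)²/(2μ) = 34.894815.

34.895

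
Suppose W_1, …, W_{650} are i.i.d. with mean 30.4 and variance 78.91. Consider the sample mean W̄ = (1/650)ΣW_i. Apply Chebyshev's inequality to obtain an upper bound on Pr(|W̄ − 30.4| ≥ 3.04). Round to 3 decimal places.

Var(W̄) = Var(W_i)/n = 78.91/650 = 0.1214.
Chebyshev: Pr(|W̄ − 30.4| ≥ 3.04) ≤ Var(W̄)/(3.04)² = 78.91/(650·3.04²) = 0.0131.

0.013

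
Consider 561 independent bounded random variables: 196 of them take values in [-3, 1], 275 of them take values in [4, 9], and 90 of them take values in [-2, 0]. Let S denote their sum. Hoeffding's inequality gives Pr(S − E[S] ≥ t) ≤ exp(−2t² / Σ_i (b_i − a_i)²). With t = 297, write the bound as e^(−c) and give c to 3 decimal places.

Σ(b_i − a_i)² = 196·4² + 275·5² + 90·2² = 10371.
c = 2t² / 10371 = 2·297² / 10371 = 17.0107.

17.011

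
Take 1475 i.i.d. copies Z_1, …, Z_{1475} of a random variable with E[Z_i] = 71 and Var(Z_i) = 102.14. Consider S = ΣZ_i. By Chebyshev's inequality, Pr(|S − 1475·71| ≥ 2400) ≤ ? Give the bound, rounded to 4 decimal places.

Var(S) = n·Var(Z_i) = 1475·102.14 = 150656.5.
Chebyshev: Pr(|S − 1475·71| ≥ 2400) ≤ Var(S)/2400² = 150656.5/5760000 = 0.0262.

0.0262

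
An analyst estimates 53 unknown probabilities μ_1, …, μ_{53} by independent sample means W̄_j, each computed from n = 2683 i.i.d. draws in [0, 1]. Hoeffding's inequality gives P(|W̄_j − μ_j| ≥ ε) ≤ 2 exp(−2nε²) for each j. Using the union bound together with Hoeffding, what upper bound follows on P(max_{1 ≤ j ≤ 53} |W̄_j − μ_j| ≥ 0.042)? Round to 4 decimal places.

Per-experiment Hoeffding bound: 2·exp(−2·2683·0.042²) = 2·exp(−9.46562) = 0.00015494.
Union bound over 53 events: 53·0.00015494 = 0.00821.

0.0082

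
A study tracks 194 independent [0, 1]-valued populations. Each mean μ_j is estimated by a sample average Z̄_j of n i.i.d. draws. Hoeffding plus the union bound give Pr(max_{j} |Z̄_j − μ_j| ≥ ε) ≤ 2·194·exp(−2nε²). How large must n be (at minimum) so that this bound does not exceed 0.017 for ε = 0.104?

Need 2·194·exp(−2nε²) ≤ 0.017, i.e. exp(−2nε²) ≤ 0.017/388.
So 2nε² ≥ ln(388/0.017) = 10.035547.
Hence n ≥ 10.035547/(2·0.104²) = 463.921.
The smallest integer n is 464.

464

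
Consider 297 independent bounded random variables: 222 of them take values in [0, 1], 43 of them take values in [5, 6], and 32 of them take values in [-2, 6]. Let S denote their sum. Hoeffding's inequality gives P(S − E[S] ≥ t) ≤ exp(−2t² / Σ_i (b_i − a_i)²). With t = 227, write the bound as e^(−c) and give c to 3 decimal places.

44.556

Σ(b_i − a_i)² = 222·1² + 43·1² + 32·8² = 2313.
c = 2t² / 2313 = 2·227² / 2313 = 44.5560.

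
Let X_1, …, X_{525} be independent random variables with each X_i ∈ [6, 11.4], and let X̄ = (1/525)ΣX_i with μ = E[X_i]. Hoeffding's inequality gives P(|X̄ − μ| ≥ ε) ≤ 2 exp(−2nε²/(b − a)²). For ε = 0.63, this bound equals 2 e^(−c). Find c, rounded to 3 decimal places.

c = 2nε²/(b − a)² = 2·525·0.63² / 5.4² = 14.2917.

14.292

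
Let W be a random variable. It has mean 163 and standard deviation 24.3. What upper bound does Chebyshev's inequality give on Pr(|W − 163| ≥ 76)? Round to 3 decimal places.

Chebyshev: Pr(|W − μ| ≥ t) ≤ Var(W)/t².
Var(W) = σ² = 24.3² = 590.49.
Bound = 590.49 / 5776 = 0.1022.

0.102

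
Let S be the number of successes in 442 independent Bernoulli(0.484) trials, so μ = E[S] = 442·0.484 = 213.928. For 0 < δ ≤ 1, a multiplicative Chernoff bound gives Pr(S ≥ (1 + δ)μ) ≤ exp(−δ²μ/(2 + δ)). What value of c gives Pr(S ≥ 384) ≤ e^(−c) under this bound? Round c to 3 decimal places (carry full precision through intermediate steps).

Write 384 = (1 + δ)μ, so δ = 384/213.928 − 1 = 0.7949964…
Then the exponent is δ²μ/(2 + δ) = (384 − μ)² / (μ·(2 + δ)) = 48.374529.

48.375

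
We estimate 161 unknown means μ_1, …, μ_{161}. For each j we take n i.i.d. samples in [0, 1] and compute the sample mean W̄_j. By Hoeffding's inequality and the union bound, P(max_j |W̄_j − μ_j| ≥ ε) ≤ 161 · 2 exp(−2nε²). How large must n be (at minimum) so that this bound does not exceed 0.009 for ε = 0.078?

862

Need 2·161·exp(−2nε²) ≤ 0.009, i.e. exp(−2nε²) ≤ 0.009/322.
So 2nε² ≥ ln(322/0.009) = 10.485082.
Hence n ≥ 10.485082/(2·0.078²) = 861.693.
The smallest integer n is 862.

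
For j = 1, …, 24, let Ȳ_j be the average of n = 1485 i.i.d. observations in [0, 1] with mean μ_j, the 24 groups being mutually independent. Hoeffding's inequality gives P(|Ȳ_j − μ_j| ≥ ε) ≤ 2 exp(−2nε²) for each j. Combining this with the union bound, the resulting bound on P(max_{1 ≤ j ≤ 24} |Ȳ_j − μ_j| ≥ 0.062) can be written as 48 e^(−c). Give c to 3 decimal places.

11.417

Union bound over the 24 events: P(max_{1 ≤ j ≤ 24} |Ȳ_j − μ_j| ≥ 0.062) ≤ 24·2·exp(−2nε²) = 48 exp(−2·1485·0.062²).
So c = 2·1485·0.062² = 11.4167.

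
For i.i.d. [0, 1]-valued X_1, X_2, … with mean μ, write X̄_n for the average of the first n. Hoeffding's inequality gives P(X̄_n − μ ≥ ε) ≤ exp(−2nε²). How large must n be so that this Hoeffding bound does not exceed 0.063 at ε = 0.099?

142

Require exp(−2nε²) ≤ 0.063, i.e. 2nε² ≥ ln(1/0.063) = 2.764621.
So n ≥ 2.764621 / (2·0.099²) = 141.038.
The smallest integer n is 142.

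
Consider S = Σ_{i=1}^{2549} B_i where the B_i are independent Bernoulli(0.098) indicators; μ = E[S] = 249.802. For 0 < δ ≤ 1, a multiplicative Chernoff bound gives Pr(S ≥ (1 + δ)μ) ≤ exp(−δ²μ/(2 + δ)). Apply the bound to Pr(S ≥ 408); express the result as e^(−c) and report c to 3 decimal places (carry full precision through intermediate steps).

38.046

Write 408 = (1 + δ)μ, so δ = 408/249.802 − 1 = 0.6332936…
Then the exponent is δ²μ/(2 + δ) = (408 − μ)² / (μ·(2 + δ)) = 38.045806.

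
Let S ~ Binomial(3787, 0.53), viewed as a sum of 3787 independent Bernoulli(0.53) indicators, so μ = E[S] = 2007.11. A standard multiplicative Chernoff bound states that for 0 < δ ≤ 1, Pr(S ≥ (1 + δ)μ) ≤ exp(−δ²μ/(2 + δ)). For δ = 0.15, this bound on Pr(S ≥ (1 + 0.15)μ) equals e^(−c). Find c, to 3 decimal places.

21.005

c = δ²μ/(2 + δ) = 0.15²·2007.11/(2 + 0.15) = 21.0046.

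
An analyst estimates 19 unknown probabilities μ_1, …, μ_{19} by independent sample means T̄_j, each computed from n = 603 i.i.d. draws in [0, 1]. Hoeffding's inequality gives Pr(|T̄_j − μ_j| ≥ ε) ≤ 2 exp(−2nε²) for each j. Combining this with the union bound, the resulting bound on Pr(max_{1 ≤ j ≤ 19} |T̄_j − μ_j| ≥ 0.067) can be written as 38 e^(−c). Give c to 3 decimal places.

5.414

Union bound over the 19 events: Pr(max_{1 ≤ j ≤ 19} |T̄_j − μ_j| ≥ 0.067) ≤ 19·2·exp(−2nε²) = 38 exp(−2·603·0.067²).
So c = 2·603·0.067² = 5.4137.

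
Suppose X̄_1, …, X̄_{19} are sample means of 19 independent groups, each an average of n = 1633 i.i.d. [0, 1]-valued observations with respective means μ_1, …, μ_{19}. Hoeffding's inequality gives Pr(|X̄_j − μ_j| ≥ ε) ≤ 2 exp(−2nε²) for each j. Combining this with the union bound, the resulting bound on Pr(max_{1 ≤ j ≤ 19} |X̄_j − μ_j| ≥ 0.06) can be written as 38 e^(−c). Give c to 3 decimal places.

Union bound over the 19 events: Pr(max_{1 ≤ j ≤ 19} |X̄_j − μ_j| ≥ 0.06) ≤ 19·2·exp(−2nε²) = 38 exp(−2·1633·0.06²).
So c = 2·1633·0.06² = 11.7576.

11.758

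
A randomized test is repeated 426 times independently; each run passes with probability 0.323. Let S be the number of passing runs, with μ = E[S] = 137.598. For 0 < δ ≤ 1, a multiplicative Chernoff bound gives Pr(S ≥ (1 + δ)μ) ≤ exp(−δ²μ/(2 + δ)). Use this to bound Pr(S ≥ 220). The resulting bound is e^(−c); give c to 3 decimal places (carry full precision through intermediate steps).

18.988

Write 220 = (1 + δ)μ, so δ = 220/137.598 − 1 = 0.5988604…
Then the exponent is δ²μ/(2 + δ) = (220 − μ)² / (μ·(2 + δ)) = 18.988053.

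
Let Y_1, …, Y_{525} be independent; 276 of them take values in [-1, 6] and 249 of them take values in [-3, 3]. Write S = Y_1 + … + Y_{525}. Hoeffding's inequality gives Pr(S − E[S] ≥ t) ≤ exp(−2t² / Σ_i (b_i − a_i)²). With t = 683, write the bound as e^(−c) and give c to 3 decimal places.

41.488

Σ(b_i − a_i)² = 276·7² + 249·6² = 22488.
c = 2t² / 22488 = 2·683² / 22488 = 41.4878.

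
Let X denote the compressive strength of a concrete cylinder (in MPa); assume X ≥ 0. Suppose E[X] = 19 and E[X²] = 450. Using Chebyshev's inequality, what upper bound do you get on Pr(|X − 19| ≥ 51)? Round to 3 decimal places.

0.034

Var(X) = E[X²] − (E[X])² = 450 − 361 = 89.
Chebyshev's inequality: Pr(|X − μ| ≥ t) ≤ Var(X)/t² = 89/2601 = 0.0342.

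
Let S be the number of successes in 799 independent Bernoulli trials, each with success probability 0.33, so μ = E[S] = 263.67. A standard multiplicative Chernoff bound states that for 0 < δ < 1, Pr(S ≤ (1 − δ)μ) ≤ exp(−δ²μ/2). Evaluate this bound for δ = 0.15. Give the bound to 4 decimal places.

0.0515

Exponent = δ²μ/2 = 0.15²·263.67/2 = 2.9663.
Bound = exp(−2.9663) = 0.05149.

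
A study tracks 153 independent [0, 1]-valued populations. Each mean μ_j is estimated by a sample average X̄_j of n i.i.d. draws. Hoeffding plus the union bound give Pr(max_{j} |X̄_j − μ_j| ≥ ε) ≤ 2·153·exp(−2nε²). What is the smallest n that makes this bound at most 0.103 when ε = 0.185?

Need 2·153·exp(−2nε²) ≤ 0.103, i.e. exp(−2nε²) ≤ 0.103/306.
So 2nε² ≥ ln(306/0.103) = 7.996611.
Hence n ≥ 7.996611/(2·0.185²) = 116.824.
The smallest integer n is 117.

117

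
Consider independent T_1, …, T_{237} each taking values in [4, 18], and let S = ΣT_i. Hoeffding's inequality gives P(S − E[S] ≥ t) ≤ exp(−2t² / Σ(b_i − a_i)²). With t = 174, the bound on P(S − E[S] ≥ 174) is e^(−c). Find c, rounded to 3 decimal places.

1.304

Σ(b_i − a_i)² = 237·(14)² = 46452.
c = 2t²/46452 = 2·174²/46452 = 1.3035.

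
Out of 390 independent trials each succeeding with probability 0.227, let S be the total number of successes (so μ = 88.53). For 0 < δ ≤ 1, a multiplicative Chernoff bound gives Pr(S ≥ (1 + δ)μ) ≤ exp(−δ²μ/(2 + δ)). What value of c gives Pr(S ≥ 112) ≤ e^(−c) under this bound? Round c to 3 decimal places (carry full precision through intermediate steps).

2.747

Write 112 = (1 + δ)μ, so δ = 112/88.53 − 1 = 0.2651079…
Then the exponent is δ²μ/(2 + δ) = (112 − μ)² / (μ·(2 + δ)) = 2.746925.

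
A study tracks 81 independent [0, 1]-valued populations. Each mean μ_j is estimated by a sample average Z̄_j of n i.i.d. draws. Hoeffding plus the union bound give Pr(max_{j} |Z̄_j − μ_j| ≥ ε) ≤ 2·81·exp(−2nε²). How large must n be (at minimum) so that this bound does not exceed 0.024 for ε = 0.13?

261

Need 2·81·exp(−2nε²) ≤ 0.024, i.e. exp(−2nε²) ≤ 0.024/162.
So 2nε² ≥ ln(162/0.024) = 8.817298.
Hence n ≥ 8.817298/(2·0.13²) = 260.867.
The smallest integer n is 261.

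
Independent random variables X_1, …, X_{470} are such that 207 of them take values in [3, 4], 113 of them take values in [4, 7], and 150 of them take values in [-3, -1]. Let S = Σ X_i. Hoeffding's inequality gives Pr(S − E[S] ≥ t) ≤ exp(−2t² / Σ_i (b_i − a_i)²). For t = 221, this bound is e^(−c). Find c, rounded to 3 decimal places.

Σ(b_i − a_i)² = 207·1² + 113·3² + 150·2² = 1824.
c = 2t² / 1824 = 2·221² / 1824 = 53.5537.

53.554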